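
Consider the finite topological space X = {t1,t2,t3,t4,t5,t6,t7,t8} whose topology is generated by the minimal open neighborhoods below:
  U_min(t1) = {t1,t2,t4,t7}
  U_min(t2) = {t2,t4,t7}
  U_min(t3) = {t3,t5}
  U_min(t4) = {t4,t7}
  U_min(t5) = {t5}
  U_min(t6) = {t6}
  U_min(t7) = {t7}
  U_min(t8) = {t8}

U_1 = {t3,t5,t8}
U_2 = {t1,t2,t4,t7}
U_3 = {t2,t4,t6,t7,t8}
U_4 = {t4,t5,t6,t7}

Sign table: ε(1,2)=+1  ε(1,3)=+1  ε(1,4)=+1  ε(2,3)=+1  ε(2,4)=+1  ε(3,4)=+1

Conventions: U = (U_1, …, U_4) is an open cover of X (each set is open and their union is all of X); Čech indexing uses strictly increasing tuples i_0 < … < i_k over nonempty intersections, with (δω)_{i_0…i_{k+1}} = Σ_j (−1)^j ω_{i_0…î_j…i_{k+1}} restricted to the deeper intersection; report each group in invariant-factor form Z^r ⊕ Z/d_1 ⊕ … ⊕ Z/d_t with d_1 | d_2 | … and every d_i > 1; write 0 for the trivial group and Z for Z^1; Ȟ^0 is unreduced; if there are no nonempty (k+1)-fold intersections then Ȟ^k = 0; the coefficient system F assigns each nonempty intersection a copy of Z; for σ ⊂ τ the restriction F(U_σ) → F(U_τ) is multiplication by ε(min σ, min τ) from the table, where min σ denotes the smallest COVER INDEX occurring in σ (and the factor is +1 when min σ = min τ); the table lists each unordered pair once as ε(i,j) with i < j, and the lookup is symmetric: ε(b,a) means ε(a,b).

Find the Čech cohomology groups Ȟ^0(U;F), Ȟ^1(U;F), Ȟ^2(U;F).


Ȟ^0(U;F) ≅ Z,  Ȟ^1(U;F) ≅ Z,  Ȟ^2(U;F) ≅ 0

nonempty overlaps:
  U13={t8} U14={t5} U23={t2,t4,t7} U24={t4,t7} U34={t4,t6,t7}
  U234={t4,t7}
C dims 4,5,1; δ0: rk 3, SNF 1^3; δ1: rk 1, SNF 1^1
degree 0: 4−3−0 = 1 → Ȟ^0 ≅ Z
degree 1: 5−1−3 = 1 → Ȟ^1 ≅ Z
degree 2: 1−0−1 = 0 → Ȟ^2 ≅ 0


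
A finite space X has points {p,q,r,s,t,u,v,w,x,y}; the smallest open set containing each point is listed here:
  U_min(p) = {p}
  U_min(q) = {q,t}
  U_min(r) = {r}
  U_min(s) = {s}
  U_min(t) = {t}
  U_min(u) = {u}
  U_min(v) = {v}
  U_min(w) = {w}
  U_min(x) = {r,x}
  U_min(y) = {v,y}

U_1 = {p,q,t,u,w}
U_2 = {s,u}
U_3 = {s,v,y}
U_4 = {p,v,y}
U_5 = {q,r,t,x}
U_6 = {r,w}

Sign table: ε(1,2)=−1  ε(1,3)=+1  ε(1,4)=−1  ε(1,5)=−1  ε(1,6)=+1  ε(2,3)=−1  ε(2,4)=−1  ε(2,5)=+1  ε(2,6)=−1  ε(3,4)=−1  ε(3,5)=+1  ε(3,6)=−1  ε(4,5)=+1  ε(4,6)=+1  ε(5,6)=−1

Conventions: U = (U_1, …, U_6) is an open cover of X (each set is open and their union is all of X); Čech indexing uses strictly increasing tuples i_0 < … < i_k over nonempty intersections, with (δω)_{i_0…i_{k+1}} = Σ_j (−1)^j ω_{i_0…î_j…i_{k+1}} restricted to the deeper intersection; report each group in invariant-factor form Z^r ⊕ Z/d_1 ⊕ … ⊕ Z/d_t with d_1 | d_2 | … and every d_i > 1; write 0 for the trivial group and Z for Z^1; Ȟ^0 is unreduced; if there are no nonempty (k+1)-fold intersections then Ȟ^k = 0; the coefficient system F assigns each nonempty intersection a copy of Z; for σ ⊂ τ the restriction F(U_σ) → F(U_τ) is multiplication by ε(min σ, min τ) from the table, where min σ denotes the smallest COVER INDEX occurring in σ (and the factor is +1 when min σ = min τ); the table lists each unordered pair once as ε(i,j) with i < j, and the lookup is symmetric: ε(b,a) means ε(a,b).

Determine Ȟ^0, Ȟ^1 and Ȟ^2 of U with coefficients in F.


nonempty overlaps:
  U12={u} U14={p} U15={q,t} U16={w} U23={s} U34={v,y} U56={r}
C dims 6,7; δ0: rk 5, SNF 1^5
degree 0: 6−5−0 = 1 → Ȟ^0 ≅ Z
degree 1: 7−0−5 = 2 → Ȟ^1 ≅ Z^2
degree 2: 0−0−0 = 0 → Ȟ^2 ≅ 0

Ȟ^0 = Z,  Ȟ^1 = Z^2,  Ȟ^2 = 0


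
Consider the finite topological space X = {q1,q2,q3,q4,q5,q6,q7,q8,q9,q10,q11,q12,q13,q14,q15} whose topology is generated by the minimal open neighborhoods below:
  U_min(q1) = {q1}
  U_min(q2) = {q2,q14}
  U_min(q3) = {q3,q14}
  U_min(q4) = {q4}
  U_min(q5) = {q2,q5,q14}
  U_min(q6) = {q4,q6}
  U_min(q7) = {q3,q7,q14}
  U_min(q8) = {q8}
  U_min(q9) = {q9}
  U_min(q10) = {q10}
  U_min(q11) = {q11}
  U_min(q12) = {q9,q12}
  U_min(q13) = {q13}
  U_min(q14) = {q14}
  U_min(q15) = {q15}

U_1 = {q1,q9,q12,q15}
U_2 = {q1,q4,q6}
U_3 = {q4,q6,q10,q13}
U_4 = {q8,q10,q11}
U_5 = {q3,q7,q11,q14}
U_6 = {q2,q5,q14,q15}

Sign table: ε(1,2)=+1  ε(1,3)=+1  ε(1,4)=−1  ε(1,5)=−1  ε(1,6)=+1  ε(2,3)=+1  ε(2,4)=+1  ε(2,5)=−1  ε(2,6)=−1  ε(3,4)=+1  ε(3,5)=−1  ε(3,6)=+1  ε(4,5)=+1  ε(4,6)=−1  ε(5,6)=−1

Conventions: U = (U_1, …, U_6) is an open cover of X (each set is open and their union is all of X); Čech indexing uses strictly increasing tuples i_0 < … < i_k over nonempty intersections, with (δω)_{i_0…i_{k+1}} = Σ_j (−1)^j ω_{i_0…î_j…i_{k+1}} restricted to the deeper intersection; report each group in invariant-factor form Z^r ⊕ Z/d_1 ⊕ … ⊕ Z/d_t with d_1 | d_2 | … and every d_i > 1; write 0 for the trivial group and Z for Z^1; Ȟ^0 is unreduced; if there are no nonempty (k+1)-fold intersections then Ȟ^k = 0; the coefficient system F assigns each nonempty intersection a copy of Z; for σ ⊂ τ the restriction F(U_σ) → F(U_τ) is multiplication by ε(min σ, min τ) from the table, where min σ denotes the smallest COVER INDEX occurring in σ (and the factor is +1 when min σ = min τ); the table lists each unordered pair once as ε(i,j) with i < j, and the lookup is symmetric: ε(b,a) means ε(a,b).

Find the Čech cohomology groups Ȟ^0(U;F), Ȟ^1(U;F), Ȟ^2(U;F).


cover nerve:
  U12={q1} U16={q15} U23={q4,q6} U34={q10} U45={q11} U56={q14}
C dims 6,6; δ0: rk 6, SNF 1^5·2
Ȟ^0: (6−6)−0=0 ⇒ 0
Ȟ^1: (6−0)−6=0 plus torsion [2] ⇒ Z/2
Ȟ^2: (0−0)−0=0 ⇒ 0

Ȟ^0 ≅ 0; Ȟ^1 ≅ Z/2; Ȟ^2 ≅ 0


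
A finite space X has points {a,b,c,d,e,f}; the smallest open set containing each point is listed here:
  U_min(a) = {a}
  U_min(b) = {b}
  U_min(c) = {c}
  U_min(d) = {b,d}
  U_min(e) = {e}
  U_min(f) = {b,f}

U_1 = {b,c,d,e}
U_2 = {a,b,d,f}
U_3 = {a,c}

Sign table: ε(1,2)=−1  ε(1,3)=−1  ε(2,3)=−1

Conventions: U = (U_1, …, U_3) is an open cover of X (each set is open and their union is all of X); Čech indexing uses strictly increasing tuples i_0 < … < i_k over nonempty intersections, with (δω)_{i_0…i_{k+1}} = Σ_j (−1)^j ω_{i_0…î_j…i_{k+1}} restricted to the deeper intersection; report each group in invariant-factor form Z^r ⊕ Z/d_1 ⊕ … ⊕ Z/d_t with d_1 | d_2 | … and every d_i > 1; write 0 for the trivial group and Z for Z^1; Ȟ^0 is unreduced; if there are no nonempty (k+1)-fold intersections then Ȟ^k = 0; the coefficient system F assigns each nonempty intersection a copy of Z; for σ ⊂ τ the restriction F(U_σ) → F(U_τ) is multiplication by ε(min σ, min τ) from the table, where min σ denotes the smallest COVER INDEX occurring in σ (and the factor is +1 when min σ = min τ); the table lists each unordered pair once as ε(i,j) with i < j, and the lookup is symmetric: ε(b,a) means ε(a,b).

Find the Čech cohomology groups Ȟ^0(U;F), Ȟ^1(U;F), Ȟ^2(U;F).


Ȟ^0 ≅ 0; Ȟ^1 ≅ Z/2; Ȟ^2 ≅ 0

nonempty intersections:
  U12={b,d} U13={c} U23={a}
C dims 3,3; δ0: rk 3, SNF 1^2·2
Ȟ^0: (3−3)−0=0 ⇒ 0
Ȟ^1: (3−0)−3=0 plus torsion [2] ⇒ Z/2
Ȟ^2: (0−0)−0=0 ⇒ 0


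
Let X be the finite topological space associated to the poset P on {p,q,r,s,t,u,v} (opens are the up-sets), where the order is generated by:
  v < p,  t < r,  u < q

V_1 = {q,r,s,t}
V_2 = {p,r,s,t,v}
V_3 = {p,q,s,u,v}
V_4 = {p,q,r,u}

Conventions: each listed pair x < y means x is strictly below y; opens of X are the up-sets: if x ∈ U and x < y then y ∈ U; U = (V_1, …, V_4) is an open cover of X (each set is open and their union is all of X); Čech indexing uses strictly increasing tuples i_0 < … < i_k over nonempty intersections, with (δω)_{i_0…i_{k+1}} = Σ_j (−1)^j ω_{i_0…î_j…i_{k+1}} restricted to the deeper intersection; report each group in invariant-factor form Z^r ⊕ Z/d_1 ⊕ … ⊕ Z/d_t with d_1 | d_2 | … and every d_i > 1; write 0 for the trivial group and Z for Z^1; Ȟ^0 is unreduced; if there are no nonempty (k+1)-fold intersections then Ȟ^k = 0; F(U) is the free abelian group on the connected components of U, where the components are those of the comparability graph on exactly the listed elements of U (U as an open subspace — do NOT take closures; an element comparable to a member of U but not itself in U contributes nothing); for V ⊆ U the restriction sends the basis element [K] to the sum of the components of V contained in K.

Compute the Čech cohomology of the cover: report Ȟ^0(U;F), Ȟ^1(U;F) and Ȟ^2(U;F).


Ȟ^0 ≅ Z^4; Ȟ^1 ≅ 0; Ȟ^2 ≅ 0

nerve simplices:
  V12={r,s,t} V13={q,s} V14={q,r} V23={p,s,v} V24={p,r} V34={p,q,u}
  V123={s} V124={r} V134={q} V234={p}
components per intersection:
  V1: {q} {r,t} {s}
  V2: {p,v} {r,t} {s}
  V3: {p,v} {q,u} {s}
  V4: {p} {q,u} {r}
  V12: {r,t} {s}
  V13: {q} {s}
  V14: {q} {r}
  V23: {p,v} {s}
  V24: {p} {r}
  V34: {p} {q,u}
  V123: {s}
  V124: {r}
  V134: {q}
  V234: {p}
C dims 12,12,4; δ0: rk 8, SNF 1^8; δ1: rk 4, SNF 1^4
degree 0: 12−8−0 = 4 → Ȟ^0 ≅ Z^4
degree 1: 12−4−8 = 0 → Ȟ^1 ≅ 0
degree 2: 4−0−4 = 0 → Ȟ^2 ≅ 0


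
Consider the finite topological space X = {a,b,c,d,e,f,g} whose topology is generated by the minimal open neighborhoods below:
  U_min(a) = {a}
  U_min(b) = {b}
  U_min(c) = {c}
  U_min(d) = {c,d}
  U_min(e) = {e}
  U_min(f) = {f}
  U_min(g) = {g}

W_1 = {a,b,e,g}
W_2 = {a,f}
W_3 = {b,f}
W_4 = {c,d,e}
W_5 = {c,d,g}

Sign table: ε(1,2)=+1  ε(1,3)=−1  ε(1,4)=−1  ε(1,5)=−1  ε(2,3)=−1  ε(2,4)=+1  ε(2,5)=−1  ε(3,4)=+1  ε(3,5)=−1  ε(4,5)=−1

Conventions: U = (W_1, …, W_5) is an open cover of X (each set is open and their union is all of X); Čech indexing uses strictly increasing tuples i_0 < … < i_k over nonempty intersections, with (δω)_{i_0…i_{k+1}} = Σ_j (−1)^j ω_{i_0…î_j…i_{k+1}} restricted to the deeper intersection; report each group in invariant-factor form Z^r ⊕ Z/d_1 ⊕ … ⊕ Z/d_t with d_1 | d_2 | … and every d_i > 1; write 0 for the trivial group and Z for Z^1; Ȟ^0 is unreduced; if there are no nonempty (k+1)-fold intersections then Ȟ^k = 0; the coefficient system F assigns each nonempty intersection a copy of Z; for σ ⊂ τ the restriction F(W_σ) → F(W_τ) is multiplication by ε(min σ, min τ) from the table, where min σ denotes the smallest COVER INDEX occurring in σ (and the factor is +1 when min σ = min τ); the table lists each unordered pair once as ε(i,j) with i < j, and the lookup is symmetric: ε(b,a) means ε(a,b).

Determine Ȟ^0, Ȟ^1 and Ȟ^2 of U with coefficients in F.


cover nerve:
  W12={a} W13={b} W14={e} W15={g} W23={f} W45={c,d}
C dims 5,6; δ0: rk 5, SNF 1^4·2
Ȟ^0: (5−5)−0=0 ⇒ 0
Ȟ^1: (6−0)−5=1 plus torsion [2] ⇒ Z ⊕ Z/2
Ȟ^2: (0−0)−0=0 ⇒ 0

Ȟ^0 = 0, Ȟ^1 = Z ⊕ Z/2 and Ȟ^2 = 0


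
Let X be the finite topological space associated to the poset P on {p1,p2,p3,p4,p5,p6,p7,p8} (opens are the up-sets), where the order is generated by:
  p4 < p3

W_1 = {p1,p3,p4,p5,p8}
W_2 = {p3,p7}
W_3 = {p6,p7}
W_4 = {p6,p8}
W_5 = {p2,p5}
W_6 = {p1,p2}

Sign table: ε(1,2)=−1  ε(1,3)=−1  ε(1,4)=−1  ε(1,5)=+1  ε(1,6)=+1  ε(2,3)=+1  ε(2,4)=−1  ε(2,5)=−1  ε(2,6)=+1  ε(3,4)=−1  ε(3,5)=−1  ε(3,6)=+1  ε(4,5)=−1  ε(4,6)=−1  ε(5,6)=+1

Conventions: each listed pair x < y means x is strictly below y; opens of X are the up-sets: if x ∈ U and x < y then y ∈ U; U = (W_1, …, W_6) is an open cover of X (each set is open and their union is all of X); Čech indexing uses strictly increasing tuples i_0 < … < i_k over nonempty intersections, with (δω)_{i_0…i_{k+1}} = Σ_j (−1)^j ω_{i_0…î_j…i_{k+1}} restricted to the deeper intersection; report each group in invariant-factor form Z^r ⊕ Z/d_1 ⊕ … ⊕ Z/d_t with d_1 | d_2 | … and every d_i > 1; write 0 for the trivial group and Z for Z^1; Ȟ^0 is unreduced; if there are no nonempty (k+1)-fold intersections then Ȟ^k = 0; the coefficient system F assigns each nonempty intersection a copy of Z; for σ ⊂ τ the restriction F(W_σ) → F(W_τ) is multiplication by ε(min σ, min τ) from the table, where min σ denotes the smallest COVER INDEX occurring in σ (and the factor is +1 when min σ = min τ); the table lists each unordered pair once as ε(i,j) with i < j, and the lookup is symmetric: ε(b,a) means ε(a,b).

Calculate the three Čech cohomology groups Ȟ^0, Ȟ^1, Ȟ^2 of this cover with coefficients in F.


cover nerve:
  W12={p3} W14={p8} W15={p5} W16={p1} W23={p7} W34={p6} W56={p2}
C dims 6,7; δ0: rk 6, SNF 1^5·2
Ȟ^0: (6−6)−0=0 ⇒ 0
Ȟ^1: (7−0)−6=1 plus torsion [2] ⇒ Z ⊕ Z/2
Ȟ^2: (0−0)−0=0 ⇒ 0

Ȟ^0 ≅ 0,  Ȟ^1 ≅ Z ⊕ Z/2,  Ȟ^2 ≅ 0


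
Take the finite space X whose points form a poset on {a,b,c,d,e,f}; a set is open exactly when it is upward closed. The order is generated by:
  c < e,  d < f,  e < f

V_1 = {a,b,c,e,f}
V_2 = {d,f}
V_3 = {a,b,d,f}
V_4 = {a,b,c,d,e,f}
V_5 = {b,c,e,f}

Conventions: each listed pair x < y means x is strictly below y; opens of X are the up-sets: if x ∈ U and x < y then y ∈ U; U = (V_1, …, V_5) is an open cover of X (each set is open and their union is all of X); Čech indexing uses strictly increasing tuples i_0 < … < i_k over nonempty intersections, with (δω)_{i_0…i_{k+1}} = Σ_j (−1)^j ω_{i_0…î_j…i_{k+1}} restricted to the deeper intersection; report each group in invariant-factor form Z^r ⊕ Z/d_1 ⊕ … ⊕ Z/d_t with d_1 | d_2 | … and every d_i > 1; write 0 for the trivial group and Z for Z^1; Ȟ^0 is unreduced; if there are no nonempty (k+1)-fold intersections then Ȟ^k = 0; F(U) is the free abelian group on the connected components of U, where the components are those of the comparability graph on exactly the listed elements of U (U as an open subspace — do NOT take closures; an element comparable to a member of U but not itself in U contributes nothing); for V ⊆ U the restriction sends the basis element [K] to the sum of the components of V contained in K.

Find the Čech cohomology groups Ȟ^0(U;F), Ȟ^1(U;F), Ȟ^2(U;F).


Ȟ^0 ≅ Z^3, Ȟ^1 ≅ 0 and Ȟ^2 ≅ 0

nerve of the cover:
  V12={f} V13={a,b,f} V14={a,b,c,e,f} V15={b,c,e,f} V23={d,f} V24={d,f} V25={f} V34={a,b,d,f} V35={b,f} V45={b,c,e,f}
  V123={f} V124={f} V125={f} V134={a,b,f} V135={b,f} V145={b,c,e,f} V234={d,f} V235={f} V245={f} V345={b,f}
  V1234={f} V1235={f} V1245={f} V1345={b,f} V2345={f}
  V12345={f}
components per intersection:
  V1: {a} {b} {c,e,f}
  V2: {d,f}
  V3: {a} {b} {d,f}
  V4: {a} {b} {c,d,e,f}
  V5: {b} {c,e,f}
  V12: {f}
  V13: {a} {b} {f}
  V14: {a} {b} {c,e,f}
  V15: {b} {c,e,f}
  V23: {d,f}
  V24: {d,f}
  V25: {f}
  V34: {a} {b} {d,f}
  V35: {b} {f}
  V45: {b} {c,e,f}
  V123: {f}
  V124: {f}
  V125: {f}
  V134: {a} {b} {f}
  V135: {b} {f}
  V145: {b} {c,e,f}
  V234: {d,f}
  V235: {f}
  V245: {f}
  V345: {b} {f}
  V1234: {f}
  V1235: {f}
  V1245: {f}
  V1345: {b} {f}
  V2345: {f}
  V12345: {f}
C dims 12,19,15,6; δ0: rk 9, SNF 1^9; δ1: rk 10, SNF 1^10; δ2: rk 5, SNF 1^5
Ȟ^0 = (12 − 9) − 0 = 3, so Ȟ^0 ≅ Z^3
Ȟ^1 = (19 − 10) − 9 = 0, so Ȟ^1 ≅ 0
Ȟ^2 = (15 − 5) − 10 = 0, so Ȟ^2 ≅ 0


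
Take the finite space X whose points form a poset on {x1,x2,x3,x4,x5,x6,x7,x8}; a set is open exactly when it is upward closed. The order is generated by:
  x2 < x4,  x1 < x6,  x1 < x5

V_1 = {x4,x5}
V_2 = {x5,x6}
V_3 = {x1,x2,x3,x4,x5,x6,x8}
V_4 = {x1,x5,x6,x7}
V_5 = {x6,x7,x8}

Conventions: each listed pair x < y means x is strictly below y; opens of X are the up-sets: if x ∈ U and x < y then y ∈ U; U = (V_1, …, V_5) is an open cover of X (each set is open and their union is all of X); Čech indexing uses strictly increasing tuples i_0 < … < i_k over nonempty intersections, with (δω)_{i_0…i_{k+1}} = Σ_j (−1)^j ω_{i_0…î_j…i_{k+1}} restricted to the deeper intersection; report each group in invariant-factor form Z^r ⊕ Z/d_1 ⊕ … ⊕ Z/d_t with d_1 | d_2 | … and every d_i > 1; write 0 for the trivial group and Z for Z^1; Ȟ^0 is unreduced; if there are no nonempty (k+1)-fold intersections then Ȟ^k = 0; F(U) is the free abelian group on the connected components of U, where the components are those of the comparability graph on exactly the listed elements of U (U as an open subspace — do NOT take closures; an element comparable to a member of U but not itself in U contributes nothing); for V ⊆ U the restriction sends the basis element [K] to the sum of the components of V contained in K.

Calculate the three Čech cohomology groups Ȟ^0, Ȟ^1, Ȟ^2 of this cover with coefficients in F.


Ȟ^0 ≅ Z^5, Ȟ^1 ≅ 0 and Ȟ^2 ≅ 0

intersection data:
  V12={x5} V13={x4,x5} V14={x5} V23={x5,x6} V24={x5,x6} V25={x6} V34={x1,x5,x6} V35={x6,x8} V45={x6,x7}
  V123={x5} V124={x5} V134={x5} V234={x5,x6} V235={x6} V245={x6} V345={x6}
  V1234={x5} V2345={x6}
components per intersection:
  V1: {x4} {x5}
  V2: {x5} {x6}
  V3: {x1,x5,x6} {x2,x4} {x3} {x8}
  V4: {x1,x5,x6} {x7}
  V5: {x6} {x7} {x8}
  V12: {x5}
  V13: {x4} {x5}
  V14: {x5}
  V23: {x5} {x6}
  V24: {x5} {x6}
  V25: {x6}
  V34: {x1,x5,x6}
  V35: {x6} {x8}
  V45: {x6} {x7}
  V123: {x5}
  V124: {x5}
  V134: {x5}
  V234: {x5} {x6}
  V235: {x6}
  V245: {x6}
  V345: {x6}
  V1234: {x5}
  V2345: {x6}
C dims 13,14,8,2; δ0: rk 8, SNF 1^8; δ1: rk 6, SNF 1^6; δ2: rk 2, SNF 1^2
Ȟ^0 = (13 − 8) − 0 = 5, so Ȟ^0 ≅ Z^5
Ȟ^1 = (14 − 6) − 8 = 0, so Ȟ^1 ≅ 0
Ȟ^2 = (8 − 2) − 6 = 0, so Ȟ^2 ≅ 0


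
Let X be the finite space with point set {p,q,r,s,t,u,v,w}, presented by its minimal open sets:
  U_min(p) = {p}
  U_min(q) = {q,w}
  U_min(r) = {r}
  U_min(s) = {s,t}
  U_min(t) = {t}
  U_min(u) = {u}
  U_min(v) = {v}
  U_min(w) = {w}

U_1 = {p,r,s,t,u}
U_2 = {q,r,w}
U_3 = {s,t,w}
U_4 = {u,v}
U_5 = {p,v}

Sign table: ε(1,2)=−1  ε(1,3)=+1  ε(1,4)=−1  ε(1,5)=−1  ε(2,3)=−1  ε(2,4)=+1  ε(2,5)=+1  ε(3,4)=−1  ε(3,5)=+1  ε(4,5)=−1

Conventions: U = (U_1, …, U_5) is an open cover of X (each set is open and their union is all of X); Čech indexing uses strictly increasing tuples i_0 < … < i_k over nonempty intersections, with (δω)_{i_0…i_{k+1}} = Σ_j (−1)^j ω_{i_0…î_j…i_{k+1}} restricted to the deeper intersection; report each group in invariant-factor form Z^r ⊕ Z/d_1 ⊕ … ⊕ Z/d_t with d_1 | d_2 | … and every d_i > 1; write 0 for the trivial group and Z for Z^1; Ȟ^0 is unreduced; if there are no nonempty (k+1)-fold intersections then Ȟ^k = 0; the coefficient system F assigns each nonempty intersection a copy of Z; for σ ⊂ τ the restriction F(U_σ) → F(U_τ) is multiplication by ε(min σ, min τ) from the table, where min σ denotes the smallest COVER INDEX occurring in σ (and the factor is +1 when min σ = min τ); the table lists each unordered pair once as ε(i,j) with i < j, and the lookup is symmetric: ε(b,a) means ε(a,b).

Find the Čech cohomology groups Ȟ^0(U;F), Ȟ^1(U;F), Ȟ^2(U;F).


Ȟ^0(U;F) ≅ 0,  Ȟ^1(U;F) ≅ Z ⊕ Z/2,  Ȟ^2(U;F) ≅ 0

nerve of the cover:
  U12={r} U13={s,t} U14={u} U15={p} U23={w} U45={v}
C dims 5,6; δ0: rk 5, SNF 1^4·2
Ȟ^0 = (5 − 5) − 0 = 0, so Ȟ^0 ≅ 0
Ȟ^1 = (6 − 0) − 5 = 1 plus torsion [2], so Ȟ^1 ≅ Z ⊕ Z/2
Ȟ^2 = (0 − 0) − 0 = 0, so Ȟ^2 ≅ 0


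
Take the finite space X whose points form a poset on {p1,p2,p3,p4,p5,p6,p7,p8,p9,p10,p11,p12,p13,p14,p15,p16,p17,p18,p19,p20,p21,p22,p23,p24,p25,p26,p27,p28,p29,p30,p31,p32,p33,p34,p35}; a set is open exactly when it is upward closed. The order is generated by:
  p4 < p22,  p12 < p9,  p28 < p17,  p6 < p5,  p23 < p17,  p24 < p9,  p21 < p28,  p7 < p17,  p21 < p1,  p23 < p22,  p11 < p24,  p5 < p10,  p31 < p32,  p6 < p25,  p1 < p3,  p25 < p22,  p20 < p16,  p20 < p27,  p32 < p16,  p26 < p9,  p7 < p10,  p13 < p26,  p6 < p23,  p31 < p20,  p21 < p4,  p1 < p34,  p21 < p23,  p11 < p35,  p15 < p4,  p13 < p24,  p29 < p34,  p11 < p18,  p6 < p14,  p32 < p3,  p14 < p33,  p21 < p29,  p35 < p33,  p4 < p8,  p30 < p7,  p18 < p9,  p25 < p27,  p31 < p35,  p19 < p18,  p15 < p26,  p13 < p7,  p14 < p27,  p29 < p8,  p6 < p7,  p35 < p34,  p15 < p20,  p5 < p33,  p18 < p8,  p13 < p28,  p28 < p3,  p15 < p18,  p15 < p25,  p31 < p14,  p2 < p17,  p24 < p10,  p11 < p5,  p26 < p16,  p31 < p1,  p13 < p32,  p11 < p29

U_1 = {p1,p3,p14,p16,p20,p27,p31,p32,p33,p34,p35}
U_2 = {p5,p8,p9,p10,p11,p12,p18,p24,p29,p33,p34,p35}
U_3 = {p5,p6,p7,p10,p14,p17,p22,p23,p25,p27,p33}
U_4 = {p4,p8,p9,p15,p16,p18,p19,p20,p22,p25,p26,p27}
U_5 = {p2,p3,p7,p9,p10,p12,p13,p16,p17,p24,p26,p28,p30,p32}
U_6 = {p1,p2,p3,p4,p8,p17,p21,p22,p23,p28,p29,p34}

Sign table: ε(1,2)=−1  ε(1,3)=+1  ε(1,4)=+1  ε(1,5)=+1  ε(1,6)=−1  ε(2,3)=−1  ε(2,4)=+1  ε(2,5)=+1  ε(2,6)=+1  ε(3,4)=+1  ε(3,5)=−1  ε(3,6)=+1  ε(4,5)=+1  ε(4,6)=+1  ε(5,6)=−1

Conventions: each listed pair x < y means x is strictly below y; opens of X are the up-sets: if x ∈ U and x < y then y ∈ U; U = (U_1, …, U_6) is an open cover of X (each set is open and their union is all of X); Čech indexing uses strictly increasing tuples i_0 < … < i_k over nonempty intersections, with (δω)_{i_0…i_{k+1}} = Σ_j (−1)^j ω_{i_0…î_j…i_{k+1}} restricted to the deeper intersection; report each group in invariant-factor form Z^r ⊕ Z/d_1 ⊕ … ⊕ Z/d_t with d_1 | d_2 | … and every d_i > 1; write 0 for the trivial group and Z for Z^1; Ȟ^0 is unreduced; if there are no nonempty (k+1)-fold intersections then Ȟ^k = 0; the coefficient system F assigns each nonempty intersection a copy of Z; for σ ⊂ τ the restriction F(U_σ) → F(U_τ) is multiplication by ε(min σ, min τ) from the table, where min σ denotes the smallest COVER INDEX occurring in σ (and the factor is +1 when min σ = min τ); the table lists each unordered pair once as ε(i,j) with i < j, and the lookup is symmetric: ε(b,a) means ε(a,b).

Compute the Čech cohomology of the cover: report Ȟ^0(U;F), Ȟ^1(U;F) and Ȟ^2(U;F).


nerve of the cover:
  U12={p33,p34,p35} U13={p14,p27,p33} U14={p16,p20,p27} U15={p3,p16,p32} U16={p1,p3,p34} U23={p5,p10,p33} U24={p8,p9,p18} U25={p9,p10,p12,p24} U26={p8,p29,p34} U34={p22,p25,p27} U35={p7,p10,p17} U36={p17,p22,p23} U45={p9,p16,p26} U46={p4,p8,p22} U56={p2,p3,p17,p28}
  U123={p33} U126={p34} U134={p27} U145={p16} U156={p3} U235={p10} U245={p9} U246={p8} U346={p22} U356={p17}
C dims 6,15,10; δ0: rk 6, SNF 1^5·2; δ1: rk 9, SNF 1^9
Ȟ^0 = (6 − 6) − 0 = 0, so Ȟ^0 ≅ 0
Ȟ^1 = (15 − 9) − 6 = 0 plus torsion [2], so Ȟ^1 ≅ Z/2
Ȟ^2 = (10 − 0) − 9 = 1, so Ȟ^2 ≅ Z

Ȟ^0 ≅ 0,  Ȟ^1 ≅ Z/2,  Ȟ^2 ≅ Z


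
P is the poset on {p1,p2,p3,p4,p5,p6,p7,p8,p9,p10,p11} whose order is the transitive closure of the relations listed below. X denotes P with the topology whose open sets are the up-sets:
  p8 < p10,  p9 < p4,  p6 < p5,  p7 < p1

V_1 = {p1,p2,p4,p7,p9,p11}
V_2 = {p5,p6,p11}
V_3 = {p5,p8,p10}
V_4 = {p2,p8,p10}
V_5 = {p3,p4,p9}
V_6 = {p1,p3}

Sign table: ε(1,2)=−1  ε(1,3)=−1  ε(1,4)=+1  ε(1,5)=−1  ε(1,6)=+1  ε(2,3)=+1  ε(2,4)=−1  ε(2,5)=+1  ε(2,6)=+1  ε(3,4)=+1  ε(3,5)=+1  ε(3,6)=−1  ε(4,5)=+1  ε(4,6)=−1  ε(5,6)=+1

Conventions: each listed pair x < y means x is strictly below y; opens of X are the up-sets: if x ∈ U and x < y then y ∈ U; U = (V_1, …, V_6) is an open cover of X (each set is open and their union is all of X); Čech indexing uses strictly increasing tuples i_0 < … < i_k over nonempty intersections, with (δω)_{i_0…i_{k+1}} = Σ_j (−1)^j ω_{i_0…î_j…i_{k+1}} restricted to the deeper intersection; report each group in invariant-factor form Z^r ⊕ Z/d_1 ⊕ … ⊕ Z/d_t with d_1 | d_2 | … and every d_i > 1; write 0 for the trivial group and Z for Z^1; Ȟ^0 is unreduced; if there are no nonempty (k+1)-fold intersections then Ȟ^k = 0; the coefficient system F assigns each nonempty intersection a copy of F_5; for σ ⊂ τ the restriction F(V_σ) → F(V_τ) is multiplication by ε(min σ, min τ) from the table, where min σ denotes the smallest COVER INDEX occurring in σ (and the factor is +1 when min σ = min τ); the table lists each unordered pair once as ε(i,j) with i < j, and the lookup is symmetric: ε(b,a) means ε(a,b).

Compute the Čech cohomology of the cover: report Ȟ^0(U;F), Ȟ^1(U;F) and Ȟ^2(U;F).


cover nerve:
  V12={p11} V14={p2} V15={p4,p9} V16={p1} V23={p5} V34={p8,p10} V56={p3}
C dims 6,7; δ0: rk_F5 6
Ȟ^0: (6−6)−0=0 ⇒ 0
Ȟ^1: (7−0)−6=1 ⇒ Z/5
Ȟ^2: (0−0)−0=0 ⇒ 0

Ȟ^0(U;F) ≅ 0,  Ȟ^1(U;F) ≅ Z/5,  Ȟ^2(U;F) ≅ 0


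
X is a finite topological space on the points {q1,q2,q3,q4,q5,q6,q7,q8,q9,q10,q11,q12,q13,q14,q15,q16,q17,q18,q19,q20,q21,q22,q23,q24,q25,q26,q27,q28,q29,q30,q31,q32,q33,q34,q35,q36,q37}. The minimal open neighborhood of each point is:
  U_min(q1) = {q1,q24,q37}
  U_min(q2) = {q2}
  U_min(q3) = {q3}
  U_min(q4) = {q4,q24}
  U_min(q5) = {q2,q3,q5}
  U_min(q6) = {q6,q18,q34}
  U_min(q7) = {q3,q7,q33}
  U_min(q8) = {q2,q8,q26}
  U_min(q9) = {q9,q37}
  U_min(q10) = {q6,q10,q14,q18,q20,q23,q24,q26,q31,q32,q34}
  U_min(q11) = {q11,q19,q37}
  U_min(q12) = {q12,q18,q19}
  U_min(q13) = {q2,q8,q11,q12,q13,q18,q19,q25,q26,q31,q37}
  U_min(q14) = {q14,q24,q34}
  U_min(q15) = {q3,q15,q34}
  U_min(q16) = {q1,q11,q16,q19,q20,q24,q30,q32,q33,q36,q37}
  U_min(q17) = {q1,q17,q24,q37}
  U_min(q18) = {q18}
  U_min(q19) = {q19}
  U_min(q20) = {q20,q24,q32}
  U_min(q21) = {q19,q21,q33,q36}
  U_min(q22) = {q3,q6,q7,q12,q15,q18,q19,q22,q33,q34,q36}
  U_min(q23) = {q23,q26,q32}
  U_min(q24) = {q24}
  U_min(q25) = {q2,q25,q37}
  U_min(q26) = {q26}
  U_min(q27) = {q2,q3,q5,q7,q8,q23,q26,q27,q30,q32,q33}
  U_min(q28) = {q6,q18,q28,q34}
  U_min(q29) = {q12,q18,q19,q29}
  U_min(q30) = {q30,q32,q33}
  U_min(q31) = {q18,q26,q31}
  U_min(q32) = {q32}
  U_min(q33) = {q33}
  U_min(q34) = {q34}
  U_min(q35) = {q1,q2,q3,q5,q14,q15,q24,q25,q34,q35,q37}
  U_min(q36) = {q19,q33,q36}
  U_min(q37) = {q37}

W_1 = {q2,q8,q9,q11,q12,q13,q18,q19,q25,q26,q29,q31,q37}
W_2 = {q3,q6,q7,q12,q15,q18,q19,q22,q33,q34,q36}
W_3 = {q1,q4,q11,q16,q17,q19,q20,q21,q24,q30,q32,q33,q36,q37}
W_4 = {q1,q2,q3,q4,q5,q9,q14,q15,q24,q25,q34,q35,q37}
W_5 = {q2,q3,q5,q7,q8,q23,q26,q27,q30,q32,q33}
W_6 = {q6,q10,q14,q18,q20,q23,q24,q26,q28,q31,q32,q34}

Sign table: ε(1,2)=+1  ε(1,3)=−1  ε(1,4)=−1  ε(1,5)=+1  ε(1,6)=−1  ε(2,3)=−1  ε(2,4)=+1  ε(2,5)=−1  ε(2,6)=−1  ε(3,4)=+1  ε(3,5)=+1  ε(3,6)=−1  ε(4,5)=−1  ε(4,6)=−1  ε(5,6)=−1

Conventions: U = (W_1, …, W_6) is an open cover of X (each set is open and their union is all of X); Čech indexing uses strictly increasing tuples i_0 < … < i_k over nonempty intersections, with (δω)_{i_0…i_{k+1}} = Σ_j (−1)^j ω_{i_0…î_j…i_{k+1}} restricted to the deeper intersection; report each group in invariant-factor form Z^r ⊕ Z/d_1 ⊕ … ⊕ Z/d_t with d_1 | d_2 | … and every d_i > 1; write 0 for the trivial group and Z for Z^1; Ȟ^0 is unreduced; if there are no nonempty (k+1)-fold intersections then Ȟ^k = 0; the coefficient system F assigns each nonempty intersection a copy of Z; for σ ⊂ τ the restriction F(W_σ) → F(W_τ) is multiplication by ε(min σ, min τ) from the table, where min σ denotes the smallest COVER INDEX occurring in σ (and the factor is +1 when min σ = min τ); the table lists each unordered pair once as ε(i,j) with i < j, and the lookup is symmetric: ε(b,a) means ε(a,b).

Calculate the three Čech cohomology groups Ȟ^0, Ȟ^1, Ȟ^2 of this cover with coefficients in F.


Ȟ^0 ≅ 0; Ȟ^1 ≅ Z/2; Ȟ^2 ≅ Z

nerve of the cover:
  W12={q12,q18,q19} W13={q11,q19,q37} W14={q2,q9,q25,q37} W15={q2,q8,q26} W16={q18,q26,q31} W23={q19,q33,q36} W24={q3,q15,q34} W25={q3,q7,q33} W26={q6,q18,q34} W34={q1,q4,q24,q37} W35={q30,q32,q33} W36={q20,q24,q32} W45={q2,q3,q5} W46={q14,q24,q34} W56={q23,q26,q32}
  W123={q19} W126={q18} W134={q37} W145={q2} W156={q26} W235={q33} W245={q3} W246={q34} W346={q24} W356={q32}
C dims 6,15,10; δ0: rk 6, SNF 1^5·2; δ1: rk 9, SNF 1^9
Ȟ^0 = (6 − 6) − 0 = 0, so Ȟ^0 ≅ 0
Ȟ^1 = (15 − 9) − 6 = 0 plus torsion [2], so Ȟ^1 ≅ Z/2
Ȟ^2 = (10 − 0) − 9 = 1, so Ȟ^2 ≅ Z


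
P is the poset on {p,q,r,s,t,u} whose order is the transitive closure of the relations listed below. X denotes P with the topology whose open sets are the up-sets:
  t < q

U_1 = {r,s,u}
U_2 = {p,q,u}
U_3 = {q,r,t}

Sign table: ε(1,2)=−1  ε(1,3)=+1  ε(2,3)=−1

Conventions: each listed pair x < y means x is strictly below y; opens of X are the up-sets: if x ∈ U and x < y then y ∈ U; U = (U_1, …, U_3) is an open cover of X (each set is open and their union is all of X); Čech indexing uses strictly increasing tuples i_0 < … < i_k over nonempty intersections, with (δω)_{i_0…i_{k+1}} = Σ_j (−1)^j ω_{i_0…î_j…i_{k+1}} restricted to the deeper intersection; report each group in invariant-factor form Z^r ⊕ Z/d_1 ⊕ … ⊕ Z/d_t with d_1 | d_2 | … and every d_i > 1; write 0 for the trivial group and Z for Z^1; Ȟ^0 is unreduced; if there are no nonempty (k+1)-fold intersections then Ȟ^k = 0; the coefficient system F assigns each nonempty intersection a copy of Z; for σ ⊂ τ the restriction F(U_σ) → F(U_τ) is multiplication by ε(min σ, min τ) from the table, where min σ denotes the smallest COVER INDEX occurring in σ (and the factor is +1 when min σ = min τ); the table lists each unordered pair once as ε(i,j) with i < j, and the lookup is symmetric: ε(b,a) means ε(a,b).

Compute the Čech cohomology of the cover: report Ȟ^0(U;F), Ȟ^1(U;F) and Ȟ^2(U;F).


nerve of the cover:
  U12={u} U13={r} U23={q}
C dims 3,3; δ0: rk 2, SNF 1^2
Ȟ^0 = (3 − 2) − 0 = 1, so Ȟ^0 ≅ Z
Ȟ^1 = (3 − 0) − 2 = 1, so Ȟ^1 ≅ Z
Ȟ^2 = (0 − 0) − 0 = 0, so Ȟ^2 ≅ 0

Ȟ^0 = Z,  Ȟ^1 = Z,  Ȟ^2 = 0


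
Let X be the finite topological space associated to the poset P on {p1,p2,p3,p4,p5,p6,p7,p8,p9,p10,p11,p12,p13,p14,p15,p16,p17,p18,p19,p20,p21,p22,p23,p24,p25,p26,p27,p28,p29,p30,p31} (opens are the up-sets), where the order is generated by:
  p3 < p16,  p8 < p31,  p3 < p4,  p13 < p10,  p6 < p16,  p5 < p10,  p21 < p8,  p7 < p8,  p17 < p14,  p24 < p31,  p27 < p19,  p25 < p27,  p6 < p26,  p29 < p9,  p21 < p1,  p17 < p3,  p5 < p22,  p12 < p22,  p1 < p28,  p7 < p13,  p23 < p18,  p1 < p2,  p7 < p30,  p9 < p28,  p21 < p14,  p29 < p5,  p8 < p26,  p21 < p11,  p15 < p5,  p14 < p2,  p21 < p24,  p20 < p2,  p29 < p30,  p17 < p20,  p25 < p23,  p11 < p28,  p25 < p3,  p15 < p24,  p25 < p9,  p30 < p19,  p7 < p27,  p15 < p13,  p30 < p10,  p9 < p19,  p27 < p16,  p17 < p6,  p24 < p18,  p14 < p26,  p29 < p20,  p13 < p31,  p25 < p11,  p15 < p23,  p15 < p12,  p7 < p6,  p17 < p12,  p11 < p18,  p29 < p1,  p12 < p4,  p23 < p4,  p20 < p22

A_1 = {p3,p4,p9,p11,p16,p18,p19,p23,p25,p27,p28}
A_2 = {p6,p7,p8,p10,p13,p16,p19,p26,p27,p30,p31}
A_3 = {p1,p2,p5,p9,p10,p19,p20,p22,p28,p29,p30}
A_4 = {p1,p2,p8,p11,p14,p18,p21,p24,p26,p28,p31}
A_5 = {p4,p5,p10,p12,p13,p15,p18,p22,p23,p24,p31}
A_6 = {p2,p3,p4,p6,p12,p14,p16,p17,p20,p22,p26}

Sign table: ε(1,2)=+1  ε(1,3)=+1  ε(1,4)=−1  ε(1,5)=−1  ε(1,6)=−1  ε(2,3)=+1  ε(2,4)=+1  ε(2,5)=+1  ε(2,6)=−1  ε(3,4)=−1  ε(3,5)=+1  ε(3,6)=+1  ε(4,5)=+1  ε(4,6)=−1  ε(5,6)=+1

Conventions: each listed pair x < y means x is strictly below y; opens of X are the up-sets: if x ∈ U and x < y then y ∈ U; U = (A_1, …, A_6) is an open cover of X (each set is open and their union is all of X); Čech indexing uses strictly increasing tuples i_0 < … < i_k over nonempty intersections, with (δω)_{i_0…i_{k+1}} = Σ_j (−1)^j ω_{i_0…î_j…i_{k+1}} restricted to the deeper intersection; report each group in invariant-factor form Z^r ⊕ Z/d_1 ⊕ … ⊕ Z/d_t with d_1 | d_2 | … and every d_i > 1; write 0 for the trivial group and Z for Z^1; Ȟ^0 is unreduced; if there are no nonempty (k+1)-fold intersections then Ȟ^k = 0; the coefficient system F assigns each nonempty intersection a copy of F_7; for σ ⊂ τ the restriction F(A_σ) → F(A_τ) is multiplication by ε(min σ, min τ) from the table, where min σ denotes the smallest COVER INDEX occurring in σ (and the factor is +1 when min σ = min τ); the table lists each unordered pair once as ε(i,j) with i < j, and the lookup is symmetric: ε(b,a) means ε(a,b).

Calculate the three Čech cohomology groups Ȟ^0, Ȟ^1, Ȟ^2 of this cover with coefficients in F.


Ȟ^0 ≅ 0, Ȟ^1 ≅ 0, Ȟ^2 ≅ Z/7

nerve simplices:
  A12={p16,p19,p27} A13={p9,p19,p28} A14={p11,p18,p28} A15={p4,p18,p23} A16={p3,p4,p16} A23={p10,p19,p30} A24={p8,p26,p31} A25={p10,p13,p31} A26={p6,p16,p26} A34={p1,p2,p28} A35={p5,p10,p22} A36={p2,p20,p22} A45={p18,p24,p31} A46={p2,p14,p26} A56={p4,p12,p22}
  A123={p19} A126={p16} A134={p28} A145={p18} A156={p4} A235={p10} A245={p31} A246={p26} A346={p2} A356={p22}
C dims 6,15,10; δ0: rk_F7 6; δ1: rk_F7 9
degree 0: 6−6−0 = 0 → Ȟ^0 ≅ 0
degree 1: 15−9−6 = 0 → Ȟ^1 ≅ 0
degree 2: 10−0−9 = 1 → Ȟ^2 ≅ Z/7


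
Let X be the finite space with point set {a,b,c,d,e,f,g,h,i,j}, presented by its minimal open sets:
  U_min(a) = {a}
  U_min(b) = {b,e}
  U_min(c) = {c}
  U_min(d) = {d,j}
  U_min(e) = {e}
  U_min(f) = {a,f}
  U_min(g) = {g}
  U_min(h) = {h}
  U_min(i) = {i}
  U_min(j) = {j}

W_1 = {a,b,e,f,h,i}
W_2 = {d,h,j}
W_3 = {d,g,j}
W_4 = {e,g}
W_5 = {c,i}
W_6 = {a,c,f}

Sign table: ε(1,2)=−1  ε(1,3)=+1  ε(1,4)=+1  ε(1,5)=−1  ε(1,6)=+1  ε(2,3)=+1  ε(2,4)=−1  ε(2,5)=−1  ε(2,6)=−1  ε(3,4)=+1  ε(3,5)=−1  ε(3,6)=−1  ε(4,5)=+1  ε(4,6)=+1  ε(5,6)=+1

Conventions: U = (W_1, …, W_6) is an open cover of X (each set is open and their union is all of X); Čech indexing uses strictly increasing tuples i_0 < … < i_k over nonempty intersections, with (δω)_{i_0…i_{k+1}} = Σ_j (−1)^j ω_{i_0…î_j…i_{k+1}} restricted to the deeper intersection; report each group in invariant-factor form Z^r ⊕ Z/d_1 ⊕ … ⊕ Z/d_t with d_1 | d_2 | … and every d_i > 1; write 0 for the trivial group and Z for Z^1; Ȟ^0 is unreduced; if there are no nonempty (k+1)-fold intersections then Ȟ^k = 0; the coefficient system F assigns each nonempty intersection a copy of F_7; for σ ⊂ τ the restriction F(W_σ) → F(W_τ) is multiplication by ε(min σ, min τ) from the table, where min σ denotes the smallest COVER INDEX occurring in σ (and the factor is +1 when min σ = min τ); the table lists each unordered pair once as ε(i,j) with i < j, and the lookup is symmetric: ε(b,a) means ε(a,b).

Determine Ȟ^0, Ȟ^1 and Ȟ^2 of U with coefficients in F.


intersection data:
  W12={h} W14={e} W15={i} W16={a,f} W23={d,j} W34={g} W56={c}
C dims 6,7; δ0: rk_F7 6
Ȟ^0 = (6 − 6) − 0 = 0, so Ȟ^0 ≅ 0
Ȟ^1 = (7 − 0) − 6 = 1, so Ȟ^1 ≅ Z/7
Ȟ^2 = (0 − 0) − 0 = 0, so Ȟ^2 ≅ 0

Ȟ^0 ≅ 0, Ȟ^1 ≅ Z/7 and Ȟ^2 ≅ 0


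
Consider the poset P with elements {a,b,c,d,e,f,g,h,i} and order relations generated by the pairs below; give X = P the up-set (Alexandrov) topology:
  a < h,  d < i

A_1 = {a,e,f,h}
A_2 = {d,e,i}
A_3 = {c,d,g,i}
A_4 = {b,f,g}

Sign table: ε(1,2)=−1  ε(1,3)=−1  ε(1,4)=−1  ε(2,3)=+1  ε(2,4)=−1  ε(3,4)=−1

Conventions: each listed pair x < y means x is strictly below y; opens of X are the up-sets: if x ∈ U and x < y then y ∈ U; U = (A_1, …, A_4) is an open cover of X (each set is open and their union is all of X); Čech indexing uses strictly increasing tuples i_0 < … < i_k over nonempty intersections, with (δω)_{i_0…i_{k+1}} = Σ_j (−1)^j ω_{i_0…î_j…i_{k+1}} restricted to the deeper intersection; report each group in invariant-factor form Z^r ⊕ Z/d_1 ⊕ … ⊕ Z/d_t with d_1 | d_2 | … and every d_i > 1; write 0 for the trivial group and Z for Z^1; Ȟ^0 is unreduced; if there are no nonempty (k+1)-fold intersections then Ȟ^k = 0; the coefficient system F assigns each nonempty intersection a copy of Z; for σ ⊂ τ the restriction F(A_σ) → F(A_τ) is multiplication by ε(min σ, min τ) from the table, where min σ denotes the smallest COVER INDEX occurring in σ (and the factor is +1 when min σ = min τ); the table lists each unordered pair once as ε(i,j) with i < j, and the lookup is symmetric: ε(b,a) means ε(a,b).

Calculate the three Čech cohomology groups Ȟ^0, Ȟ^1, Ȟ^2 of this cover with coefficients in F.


nonempty overlaps:
  A12={e} A14={f} A23={d,i} A34={g}
C dims 4,4; δ0: rk 4, SNF 1^3·2
degree 0: 4−4−0 = 0 → Ȟ^0 ≅ 0
degree 1: 4−0−4 = 0 plus torsion [2] → Ȟ^1 ≅ Z/2
degree 2: 0−0−0 = 0 → Ȟ^2 ≅ 0

Ȟ^0(U;F) ≅ 0,  Ȟ^1(U;F) ≅ Z/2,  Ȟ^2(U;F) ≅ 0


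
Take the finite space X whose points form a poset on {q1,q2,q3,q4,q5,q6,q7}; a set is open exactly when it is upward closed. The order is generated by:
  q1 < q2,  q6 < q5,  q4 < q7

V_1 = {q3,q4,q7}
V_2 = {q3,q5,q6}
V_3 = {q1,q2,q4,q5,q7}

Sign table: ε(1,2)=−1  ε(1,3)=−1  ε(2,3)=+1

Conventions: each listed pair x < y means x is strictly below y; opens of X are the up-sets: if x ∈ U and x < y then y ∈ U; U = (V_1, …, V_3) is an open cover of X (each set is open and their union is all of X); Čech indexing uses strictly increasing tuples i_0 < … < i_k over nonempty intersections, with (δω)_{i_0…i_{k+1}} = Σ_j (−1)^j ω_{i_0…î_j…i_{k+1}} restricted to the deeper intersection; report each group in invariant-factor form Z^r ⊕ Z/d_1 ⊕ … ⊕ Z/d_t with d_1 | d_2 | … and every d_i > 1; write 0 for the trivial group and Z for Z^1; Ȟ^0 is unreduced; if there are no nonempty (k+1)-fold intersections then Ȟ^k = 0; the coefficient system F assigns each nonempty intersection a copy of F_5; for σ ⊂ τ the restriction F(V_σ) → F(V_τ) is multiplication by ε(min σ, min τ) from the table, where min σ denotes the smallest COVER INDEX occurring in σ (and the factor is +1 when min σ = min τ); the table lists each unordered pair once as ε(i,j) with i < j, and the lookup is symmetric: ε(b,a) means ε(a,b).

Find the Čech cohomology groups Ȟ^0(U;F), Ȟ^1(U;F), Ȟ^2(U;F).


Ȟ^0 ≅ Z/5,  Ȟ^1 ≅ Z/5,  Ȟ^2 ≅ 0

cover nerve:
  V12={q3} V13={q4,q7} V23={q5}
C dims 3,3; δ0: rk_F5 2
Ȟ^0: (3−2)−0=1 ⇒ Z/5
Ȟ^1: (3−0)−2=1 ⇒ Z/5
Ȟ^2: (0−0)−0=0 ⇒ 0


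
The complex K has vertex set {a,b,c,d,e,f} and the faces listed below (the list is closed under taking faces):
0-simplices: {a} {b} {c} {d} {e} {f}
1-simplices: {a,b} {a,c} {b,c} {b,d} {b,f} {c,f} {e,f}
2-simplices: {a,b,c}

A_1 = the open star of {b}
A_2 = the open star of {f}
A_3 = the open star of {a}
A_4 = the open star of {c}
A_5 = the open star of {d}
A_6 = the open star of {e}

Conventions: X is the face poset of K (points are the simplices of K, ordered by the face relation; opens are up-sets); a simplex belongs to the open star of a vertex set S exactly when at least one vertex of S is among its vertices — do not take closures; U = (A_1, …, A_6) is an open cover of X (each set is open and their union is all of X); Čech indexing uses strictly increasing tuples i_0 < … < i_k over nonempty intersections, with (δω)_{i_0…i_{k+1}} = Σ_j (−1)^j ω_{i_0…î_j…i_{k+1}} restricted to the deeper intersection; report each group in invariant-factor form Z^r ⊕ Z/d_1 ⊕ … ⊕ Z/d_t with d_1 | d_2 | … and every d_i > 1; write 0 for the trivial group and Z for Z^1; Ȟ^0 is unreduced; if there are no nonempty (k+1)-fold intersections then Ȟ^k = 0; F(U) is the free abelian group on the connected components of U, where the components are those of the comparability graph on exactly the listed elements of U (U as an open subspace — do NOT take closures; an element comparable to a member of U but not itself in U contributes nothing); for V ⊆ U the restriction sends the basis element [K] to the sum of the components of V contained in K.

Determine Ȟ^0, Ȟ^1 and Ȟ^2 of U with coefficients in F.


nerve of the cover:
  A1={{b},{a,b},{b,c},{b,d},{b,f},{a,b,c}} A2={{f},{b,f},{c,f},{e,f}} A3={{a},{a,b},{a,c},{a,b,c}} A4={{c},{a,c},{b,c},{c,f},{a,b,c}} A5={{d},{b,d}} A6={{e},{e,f}}
  A12={{b,f}} A13={{a,b},{a,b,c}} A14={{b,c},{a,b,c}} A15={{b,d}} A24={{c,f}} A26={{e,f}} A34={{a,c},{a,b,c}}
  A134={{a,b,c}}
components per intersection:
  A1: {{b},{a,b},{b,c},{b,d},{b,f},{a,b,c}}
  A2: {{f},{b,f},{c,f},{e,f}}
  A3: {{a},{a,b},{a,c},{a,b,c}}
  A4: {{c},{a,c},{b,c},{c,f},{a,b,c}}
  A5: {{d},{b,d}}
  A6: {{e},{e,f}}
  A12: {{b,f}}
  A13: {{a,b},{a,b,c}}
  A14: {{b,c},{a,b,c}}
  A15: {{b,d}}
  A24: {{c,f}}
  A26: {{e,f}}
  A34: {{a,c},{a,b,c}}
  A134: {{a,b,c}}
C dims 6,7,1; δ0: rk 5, SNF 1^5; δ1: rk 1, SNF 1^1
Ȟ^0 = (6 − 5) − 0 = 1, so Ȟ^0 ≅ Z
Ȟ^1 = (7 − 1) − 5 = 1, so Ȟ^1 ≅ Z
Ȟ^2 = (1 − 0) − 1 = 0, so Ȟ^2 ≅ 0

Ȟ^0(U;F) ≅ Z, Ȟ^1(U;F) ≅ Z and Ȟ^2(U;F) ≅ 0
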